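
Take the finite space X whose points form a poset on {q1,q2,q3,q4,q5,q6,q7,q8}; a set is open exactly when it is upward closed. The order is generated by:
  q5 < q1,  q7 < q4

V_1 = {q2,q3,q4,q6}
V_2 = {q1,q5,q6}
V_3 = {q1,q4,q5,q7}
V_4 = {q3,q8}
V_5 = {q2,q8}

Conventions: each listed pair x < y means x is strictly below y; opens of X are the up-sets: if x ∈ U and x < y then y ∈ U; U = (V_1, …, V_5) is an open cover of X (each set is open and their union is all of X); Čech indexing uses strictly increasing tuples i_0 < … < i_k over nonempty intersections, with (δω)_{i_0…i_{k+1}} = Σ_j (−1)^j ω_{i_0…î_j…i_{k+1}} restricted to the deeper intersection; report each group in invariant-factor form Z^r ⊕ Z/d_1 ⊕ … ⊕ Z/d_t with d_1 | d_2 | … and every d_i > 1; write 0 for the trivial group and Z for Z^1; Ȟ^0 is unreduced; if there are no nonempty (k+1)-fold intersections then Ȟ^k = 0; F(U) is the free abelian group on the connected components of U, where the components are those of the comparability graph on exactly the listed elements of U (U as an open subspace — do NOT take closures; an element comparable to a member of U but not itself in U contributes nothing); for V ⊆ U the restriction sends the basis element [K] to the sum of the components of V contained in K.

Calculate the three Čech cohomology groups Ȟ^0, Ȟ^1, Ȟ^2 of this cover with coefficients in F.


nerve of the cover:
  V12={q6} V13={q4} V14={q3} V15={q2} V23={q1,q5} V45={q8}
components per intersection:
  V1: {q2} {q3} {q4} {q6}
  V2: {q1,q5} {q6}
  V3: {q1,q5} {q4,q7}
  V4: {q3} {q8}
  V5: {q2} {q8}
  V12: {q6}
  V13: {q4}
  V14: {q3}
  V15: {q2}
  V23: {q1,q5}
  V45: {q8}
C dims 12,6; δ0: rk 6, SNF 1^6
Ȟ^0 = (12 − 6) − 0 = 6, so Ȟ^0 ≅ Z^6
Ȟ^1 = (6 − 0) − 6 = 0, so Ȟ^1 ≅ 0
Ȟ^2 = (0 − 0) − 0 = 0, so Ȟ^2 ≅ 0

Ȟ^0(U;F) ≅ Z^6; Ȟ^1(U;F) ≅ 0; Ȟ^2(U;F) ≅ 0


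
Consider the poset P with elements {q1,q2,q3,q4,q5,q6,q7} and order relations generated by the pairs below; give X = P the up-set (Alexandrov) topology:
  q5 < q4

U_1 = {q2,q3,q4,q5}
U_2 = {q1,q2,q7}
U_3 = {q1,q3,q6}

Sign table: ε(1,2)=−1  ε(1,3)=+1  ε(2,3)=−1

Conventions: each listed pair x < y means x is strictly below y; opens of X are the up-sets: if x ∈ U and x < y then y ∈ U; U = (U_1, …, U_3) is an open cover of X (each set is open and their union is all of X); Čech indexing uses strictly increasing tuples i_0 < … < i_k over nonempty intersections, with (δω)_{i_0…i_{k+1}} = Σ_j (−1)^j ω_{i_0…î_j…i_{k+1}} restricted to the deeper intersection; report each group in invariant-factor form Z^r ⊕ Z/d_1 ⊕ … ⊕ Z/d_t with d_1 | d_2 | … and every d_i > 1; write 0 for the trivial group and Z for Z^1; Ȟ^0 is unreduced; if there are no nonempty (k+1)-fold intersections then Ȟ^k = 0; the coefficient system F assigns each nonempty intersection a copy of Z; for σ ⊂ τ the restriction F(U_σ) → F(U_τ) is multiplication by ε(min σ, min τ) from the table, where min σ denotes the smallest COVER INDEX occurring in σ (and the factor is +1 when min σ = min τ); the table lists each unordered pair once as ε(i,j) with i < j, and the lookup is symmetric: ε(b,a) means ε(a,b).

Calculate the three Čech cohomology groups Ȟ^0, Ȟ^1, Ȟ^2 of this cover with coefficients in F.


Ȟ^0 = Z, Ȟ^1 = Z and Ȟ^2 = 0

cover nerve:
  U12={q2} U13={q3} U23={q1}
C dims 3,3; δ0: rk 2, SNF 1^2
Ȟ^0: (3−2)−0=1 ⇒ Z
Ȟ^1: (3−0)−2=1 ⇒ Z
Ȟ^2: (0−0)−0=0 ⇒ 0


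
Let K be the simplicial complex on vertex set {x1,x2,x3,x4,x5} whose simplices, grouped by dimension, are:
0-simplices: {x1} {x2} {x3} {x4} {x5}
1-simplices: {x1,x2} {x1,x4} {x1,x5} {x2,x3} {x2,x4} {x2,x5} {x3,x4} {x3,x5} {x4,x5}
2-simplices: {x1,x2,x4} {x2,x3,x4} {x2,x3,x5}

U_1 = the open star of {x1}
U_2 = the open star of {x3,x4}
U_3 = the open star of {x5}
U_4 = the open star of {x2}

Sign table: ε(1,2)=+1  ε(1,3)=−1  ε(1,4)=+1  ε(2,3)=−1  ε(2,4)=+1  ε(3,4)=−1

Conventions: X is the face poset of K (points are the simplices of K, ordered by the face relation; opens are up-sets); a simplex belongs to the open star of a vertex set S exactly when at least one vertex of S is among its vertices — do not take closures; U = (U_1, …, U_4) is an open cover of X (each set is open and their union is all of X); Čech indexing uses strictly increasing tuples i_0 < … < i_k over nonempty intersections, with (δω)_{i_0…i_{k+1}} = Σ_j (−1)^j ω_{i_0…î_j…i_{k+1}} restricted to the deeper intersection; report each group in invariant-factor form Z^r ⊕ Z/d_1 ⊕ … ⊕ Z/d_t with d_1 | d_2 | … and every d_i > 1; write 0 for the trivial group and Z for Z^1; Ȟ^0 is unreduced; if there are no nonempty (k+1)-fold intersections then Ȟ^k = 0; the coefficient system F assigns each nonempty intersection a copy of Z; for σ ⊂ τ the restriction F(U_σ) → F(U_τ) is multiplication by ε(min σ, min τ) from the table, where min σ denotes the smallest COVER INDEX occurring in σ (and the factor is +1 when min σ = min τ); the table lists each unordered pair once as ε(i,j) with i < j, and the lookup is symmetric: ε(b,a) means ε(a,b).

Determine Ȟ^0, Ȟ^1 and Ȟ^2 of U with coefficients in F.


cover nerve:
  U1={{x1},{x1,x2},{x1,x4},{x1,x5},{x1,x2,x4}} U2={{x3},{x4},{x1,x4},{x2,x3},{x2,x4},{x3,x4},{x3,x5},{x4,x5},{x1,x2,x4},{x2,x3,x4},{x2,x3,x5}} U3={{x5},{x1,x5},{x2,x5},{x3,x5},{x4,x5},{x2,x3,x5}} U4={{x2},{x1,x2},{x2,x3},{x2,x4},{x2,x5},{x1,x2,x4},{x2,x3,x4},{x2,x3,x5}}
  U12={{x1,x4},{x1,x2,x4}} U13={{x1,x5}} U14={{x1,x2},{x1,x2,x4}} U23={{x3,x5},{x4,x5},{x2,x3,x5}} U24={{x2,x3},{x2,x4},{x1,x2,x4},{x2,x3,x4},{x2,x3,x5}} U34={{x2,x5},{x2,x3,x5}}
  U124={{x1,x2,x4}} U234={{x2,x3,x5}}
C dims 4,6,2; δ0: rk 3, SNF 1^3; δ1: rk 2, SNF 1^2
Ȟ^0: (4−3)−0=1 ⇒ Z
Ȟ^1: (6−2)−3=1 ⇒ Z
Ȟ^2: (2−0)−2=0 ⇒ 0

Ȟ^0 ≅ Z, Ȟ^1 ≅ Z and Ȟ^2 ≅ 0


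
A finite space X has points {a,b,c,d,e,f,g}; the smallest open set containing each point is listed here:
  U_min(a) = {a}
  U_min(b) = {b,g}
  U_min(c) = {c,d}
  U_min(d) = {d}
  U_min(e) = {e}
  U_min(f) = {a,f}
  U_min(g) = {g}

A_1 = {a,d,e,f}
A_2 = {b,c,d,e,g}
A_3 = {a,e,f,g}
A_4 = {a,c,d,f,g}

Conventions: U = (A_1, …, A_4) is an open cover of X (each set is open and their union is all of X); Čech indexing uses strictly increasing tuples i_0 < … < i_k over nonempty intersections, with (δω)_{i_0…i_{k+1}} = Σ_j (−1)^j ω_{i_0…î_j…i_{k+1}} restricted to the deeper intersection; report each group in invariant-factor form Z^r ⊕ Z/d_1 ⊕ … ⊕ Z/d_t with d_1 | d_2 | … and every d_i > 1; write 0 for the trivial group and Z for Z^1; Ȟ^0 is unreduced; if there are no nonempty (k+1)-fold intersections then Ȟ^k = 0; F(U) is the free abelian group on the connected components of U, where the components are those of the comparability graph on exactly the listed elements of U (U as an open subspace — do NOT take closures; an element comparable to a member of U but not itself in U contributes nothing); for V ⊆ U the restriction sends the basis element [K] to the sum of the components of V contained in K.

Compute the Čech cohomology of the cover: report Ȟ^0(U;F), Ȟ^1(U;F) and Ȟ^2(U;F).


nerve simplices:
  A12={d,e} A13={a,e,f} A14={a,d,f} A23={e,g} A24={c,d,g} A34={a,f,g}
  A123={e} A124={d} A134={a,f} A234={g}
components per intersection:
  A1: {a,f} {d} {e}
  A2: {b,g} {c,d} {e}
  A3: {a,f} {e} {g}
  A4: {a,f} {c,d} {g}
  A12: {d} {e}
  A13: {a,f} {e}
  A14: {a,f} {d}
  A23: {e} {g}
  A24: {c,d} {g}
  A34: {a,f} {g}
  A123: {e}
  A124: {d}
  A134: {a,f}
  A234: {g}
C dims 12,12,4; δ0: rk 8, SNF 1^8; δ1: rk 4, SNF 1^4
degree 0: 12−8−0 = 4 → Ȟ^0 ≅ Z^4
degree 1: 12−4−8 = 0 → Ȟ^1 ≅ 0
degree 2: 4−0−4 = 0 → Ȟ^2 ≅ 0

Ȟ^0(U;F) ≅ Z^4; Ȟ^1(U;F) ≅ 0; Ȟ^2(U;F) ≅ 0


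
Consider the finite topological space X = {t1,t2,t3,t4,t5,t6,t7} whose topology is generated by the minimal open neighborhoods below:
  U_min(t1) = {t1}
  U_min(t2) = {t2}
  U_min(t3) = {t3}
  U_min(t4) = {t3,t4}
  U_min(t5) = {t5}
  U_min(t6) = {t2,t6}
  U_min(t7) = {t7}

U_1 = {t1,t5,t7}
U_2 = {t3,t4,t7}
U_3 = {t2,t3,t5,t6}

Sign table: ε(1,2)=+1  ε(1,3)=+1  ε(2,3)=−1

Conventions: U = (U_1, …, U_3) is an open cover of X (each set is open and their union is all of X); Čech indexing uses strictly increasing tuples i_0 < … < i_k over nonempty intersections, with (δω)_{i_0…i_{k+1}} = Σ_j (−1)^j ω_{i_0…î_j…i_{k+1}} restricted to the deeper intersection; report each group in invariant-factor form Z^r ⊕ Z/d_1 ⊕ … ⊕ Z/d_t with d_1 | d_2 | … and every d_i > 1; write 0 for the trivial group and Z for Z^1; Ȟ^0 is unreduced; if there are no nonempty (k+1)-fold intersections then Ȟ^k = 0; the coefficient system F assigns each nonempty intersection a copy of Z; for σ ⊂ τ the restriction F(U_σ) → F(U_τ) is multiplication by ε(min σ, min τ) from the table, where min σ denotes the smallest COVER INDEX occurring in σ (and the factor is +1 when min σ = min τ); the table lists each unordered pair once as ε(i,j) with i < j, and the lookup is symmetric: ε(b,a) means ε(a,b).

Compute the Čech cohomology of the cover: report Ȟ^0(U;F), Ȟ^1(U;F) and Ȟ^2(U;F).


Ȟ^0 ≅ 0; Ȟ^1 ≅ Z/2; Ȟ^2 ≅ 0

cover nerve:
  U12={t7} U13={t5} U23={t3}
C dims 3,3; δ0: rk 3, SNF 1^2·2
Ȟ^0: (3−3)−0=0 ⇒ 0
Ȟ^1: (3−0)−3=0 plus torsion [2] ⇒ Z/2
Ȟ^2: (0−0)−0=0 ⇒ 0


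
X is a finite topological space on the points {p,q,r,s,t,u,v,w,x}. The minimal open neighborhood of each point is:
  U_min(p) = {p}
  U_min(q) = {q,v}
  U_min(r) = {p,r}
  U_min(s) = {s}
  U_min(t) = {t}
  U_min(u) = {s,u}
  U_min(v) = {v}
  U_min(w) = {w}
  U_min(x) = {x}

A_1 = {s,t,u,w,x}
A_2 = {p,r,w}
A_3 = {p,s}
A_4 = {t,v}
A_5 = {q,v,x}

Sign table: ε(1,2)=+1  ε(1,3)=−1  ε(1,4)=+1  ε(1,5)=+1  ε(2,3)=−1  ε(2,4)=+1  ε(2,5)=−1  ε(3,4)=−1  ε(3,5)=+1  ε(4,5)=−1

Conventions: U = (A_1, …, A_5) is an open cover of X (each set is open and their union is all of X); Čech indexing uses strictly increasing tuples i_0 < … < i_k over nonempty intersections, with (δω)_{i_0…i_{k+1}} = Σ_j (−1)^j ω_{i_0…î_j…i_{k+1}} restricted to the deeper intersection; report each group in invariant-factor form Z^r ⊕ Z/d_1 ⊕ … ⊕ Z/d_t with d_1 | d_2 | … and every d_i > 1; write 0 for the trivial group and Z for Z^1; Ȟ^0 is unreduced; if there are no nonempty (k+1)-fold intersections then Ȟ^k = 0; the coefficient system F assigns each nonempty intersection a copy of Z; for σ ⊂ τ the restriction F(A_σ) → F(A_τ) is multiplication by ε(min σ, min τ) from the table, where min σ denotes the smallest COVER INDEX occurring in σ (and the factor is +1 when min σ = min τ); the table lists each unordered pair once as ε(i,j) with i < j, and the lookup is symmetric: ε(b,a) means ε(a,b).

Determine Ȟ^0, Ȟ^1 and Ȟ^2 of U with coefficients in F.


Ȟ^0(U;F) ≅ 0; Ȟ^1(U;F) ≅ Z ⊕ Z/2; Ȟ^2(U;F) ≅ 0

nerve of the cover:
  A12={w} A13={s} A14={t} A15={x} A23={p} A45={v}
C dims 5,6; δ0: rk 5, SNF 1^4·2
Ȟ^0 = (5 − 5) − 0 = 0, so Ȟ^0 ≅ 0
Ȟ^1 = (6 − 0) − 5 = 1 plus torsion [2], so Ȟ^1 ≅ Z ⊕ Z/2
Ȟ^2 = (0 − 0) − 0 = 0, so Ȟ^2 ≅ 0


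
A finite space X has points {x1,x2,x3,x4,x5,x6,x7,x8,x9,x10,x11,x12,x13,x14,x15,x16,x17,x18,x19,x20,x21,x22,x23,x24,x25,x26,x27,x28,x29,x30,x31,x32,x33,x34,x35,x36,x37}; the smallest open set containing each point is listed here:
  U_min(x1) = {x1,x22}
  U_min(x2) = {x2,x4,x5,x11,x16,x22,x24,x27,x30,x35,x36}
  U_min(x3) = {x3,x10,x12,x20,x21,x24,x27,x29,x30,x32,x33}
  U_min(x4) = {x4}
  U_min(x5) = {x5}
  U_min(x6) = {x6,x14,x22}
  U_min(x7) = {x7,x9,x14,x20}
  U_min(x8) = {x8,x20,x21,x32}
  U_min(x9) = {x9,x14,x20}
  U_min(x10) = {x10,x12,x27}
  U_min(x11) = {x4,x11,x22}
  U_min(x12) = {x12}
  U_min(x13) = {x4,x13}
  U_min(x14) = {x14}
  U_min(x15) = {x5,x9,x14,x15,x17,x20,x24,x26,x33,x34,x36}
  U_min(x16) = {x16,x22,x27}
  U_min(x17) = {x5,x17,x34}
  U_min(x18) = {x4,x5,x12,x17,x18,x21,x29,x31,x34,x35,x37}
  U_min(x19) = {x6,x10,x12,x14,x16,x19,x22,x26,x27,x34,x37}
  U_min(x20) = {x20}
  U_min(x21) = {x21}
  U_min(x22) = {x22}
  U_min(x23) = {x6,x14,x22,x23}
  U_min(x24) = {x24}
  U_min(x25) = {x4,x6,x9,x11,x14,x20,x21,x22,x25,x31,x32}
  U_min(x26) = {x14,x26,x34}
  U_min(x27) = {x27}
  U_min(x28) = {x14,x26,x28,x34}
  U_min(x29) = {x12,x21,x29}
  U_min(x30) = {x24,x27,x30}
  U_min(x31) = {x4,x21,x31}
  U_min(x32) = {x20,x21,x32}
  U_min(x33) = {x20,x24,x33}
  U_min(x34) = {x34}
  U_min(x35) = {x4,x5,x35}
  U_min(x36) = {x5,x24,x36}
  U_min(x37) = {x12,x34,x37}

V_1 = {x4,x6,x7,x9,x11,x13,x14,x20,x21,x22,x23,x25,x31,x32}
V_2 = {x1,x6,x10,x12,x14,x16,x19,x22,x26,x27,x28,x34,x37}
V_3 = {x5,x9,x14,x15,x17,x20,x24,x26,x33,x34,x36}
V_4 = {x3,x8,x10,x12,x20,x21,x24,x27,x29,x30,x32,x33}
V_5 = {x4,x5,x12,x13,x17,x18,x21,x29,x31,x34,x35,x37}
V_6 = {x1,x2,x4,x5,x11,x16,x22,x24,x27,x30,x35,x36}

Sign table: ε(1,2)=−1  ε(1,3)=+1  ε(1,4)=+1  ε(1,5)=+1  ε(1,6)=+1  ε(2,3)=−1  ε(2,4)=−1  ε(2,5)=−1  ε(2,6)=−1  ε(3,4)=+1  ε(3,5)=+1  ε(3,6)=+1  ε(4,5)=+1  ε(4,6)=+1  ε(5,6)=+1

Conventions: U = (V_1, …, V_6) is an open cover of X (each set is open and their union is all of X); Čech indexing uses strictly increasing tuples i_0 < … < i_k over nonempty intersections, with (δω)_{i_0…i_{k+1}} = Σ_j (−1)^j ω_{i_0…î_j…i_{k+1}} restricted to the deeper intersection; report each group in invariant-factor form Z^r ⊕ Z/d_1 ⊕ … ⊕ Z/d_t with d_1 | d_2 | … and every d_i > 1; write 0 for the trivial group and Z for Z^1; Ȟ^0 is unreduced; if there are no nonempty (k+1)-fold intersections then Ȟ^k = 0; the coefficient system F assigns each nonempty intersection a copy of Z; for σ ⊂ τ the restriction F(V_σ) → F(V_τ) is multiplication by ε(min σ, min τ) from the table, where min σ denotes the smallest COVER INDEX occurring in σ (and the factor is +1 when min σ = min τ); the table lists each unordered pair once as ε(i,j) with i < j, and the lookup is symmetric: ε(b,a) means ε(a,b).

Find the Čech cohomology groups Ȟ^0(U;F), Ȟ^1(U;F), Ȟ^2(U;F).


Ȟ^0 = Z, Ȟ^1 = 0 and Ȟ^2 = Z/2

nerve of the cover:
  V12={x6,x14,x22} V13={x9,x14,x20} V14={x20,x21,x32} V15={x4,x13,x21,x31} V16={x4,x11,x22} V23={x14,x26,x34} V24={x10,x12,x27} V25={x12,x34,x37} V26={x1,x16,x22,x27} V34={x20,x24,x33} V35={x5,x17,x34} V36={x5,x24,x36} V45={x12,x21,x29} V46={x24,x27,x30} V56={x4,x5,x35}
  V123={x14} V126={x22} V134={x20} V145={x21} V156={x4} V235={x34} V245={x12} V246={x27} V346={x24} V356={x5}
C dims 6,15,10; δ0: rk 5, SNF 1^5; δ1: rk 10, SNF 1^9·2
Ȟ^0 = (6 − 5) − 0 = 1, so Ȟ^0 ≅ Z
Ȟ^1 = (15 − 10) − 5 = 0, so Ȟ^1 ≅ 0
Ȟ^2 = (10 − 0) − 10 = 0 plus torsion [2], so Ȟ^2 ≅ Z/2


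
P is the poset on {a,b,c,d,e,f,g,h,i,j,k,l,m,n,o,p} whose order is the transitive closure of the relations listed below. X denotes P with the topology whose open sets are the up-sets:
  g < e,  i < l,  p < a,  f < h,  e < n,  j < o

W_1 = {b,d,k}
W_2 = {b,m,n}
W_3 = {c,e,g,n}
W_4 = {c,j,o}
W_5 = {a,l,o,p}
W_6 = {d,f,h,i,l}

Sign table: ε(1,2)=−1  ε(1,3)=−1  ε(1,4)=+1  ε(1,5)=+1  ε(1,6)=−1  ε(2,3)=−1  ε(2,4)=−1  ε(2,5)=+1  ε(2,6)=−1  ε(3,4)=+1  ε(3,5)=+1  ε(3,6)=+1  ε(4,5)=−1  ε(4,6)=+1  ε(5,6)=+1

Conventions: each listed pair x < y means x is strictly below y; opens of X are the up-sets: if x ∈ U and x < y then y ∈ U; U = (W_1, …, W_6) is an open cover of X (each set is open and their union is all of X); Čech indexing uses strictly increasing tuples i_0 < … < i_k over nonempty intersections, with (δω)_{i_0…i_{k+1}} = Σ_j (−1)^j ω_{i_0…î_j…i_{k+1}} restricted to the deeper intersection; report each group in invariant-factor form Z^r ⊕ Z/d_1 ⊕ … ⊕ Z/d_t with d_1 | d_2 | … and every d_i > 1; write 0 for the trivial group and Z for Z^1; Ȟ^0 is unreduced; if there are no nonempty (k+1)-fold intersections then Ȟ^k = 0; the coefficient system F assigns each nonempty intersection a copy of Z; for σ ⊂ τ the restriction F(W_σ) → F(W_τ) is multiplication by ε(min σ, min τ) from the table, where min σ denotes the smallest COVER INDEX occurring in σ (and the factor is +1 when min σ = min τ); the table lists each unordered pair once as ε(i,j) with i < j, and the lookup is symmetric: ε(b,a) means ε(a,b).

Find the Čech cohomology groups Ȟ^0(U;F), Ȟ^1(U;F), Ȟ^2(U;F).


Ȟ^0 ≅ Z, Ȟ^1 ≅ Z, Ȟ^2 ≅ 0

nonempty overlaps:
  W12={b} W16={d} W23={n} W34={c} W45={o} W56={l}
C dims 6,6; δ0: rk 5, SNF 1^5
degree 0: 6−5−0 = 1 → Ȟ^0 ≅ Z
degree 1: 6−0−5 = 1 → Ȟ^1 ≅ Z
degree 2: 0−0−0 = 0 → Ȟ^2 ≅ 0


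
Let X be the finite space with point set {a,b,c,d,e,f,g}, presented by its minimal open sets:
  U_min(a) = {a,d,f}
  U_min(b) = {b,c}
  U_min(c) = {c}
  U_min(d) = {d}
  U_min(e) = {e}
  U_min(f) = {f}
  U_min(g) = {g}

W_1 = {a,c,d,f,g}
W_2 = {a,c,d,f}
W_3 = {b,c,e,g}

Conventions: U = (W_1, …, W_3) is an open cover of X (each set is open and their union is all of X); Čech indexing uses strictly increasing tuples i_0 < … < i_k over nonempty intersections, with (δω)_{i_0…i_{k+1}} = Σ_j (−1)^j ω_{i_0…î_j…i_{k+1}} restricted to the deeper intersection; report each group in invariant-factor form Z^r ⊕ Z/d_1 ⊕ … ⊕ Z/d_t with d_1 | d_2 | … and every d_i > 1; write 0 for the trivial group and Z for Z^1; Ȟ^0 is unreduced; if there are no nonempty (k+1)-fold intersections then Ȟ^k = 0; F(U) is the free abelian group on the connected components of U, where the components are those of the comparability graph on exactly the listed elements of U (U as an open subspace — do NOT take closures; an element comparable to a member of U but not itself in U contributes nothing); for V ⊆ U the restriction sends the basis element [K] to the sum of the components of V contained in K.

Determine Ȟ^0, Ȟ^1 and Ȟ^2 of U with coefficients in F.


Ȟ^0 = Z^4, Ȟ^1 = 0 and Ȟ^2 = 0

nerve simplices:
  W12={a,c,d,f} W13={c,g} W23={c}
  W123={c}
components per intersection:
  W1: {a,d,f} {c} {g}
  W2: {a,d,f} {c}
  W3: {b,c} {e} {g}
  W12: {a,d,f} {c}
  W13: {c} {g}
  W23: {c}
  W123: {c}
C dims 8,5,1; δ0: rk 4, SNF 1^4; δ1: rk 1, SNF 1^1
degree 0: 8−4−0 = 4 → Ȟ^0 ≅ Z^4
degree 1: 5−1−4 = 0 → Ȟ^1 ≅ 0
degree 2: 1−0−1 = 0 → Ȟ^2 ≅ 0


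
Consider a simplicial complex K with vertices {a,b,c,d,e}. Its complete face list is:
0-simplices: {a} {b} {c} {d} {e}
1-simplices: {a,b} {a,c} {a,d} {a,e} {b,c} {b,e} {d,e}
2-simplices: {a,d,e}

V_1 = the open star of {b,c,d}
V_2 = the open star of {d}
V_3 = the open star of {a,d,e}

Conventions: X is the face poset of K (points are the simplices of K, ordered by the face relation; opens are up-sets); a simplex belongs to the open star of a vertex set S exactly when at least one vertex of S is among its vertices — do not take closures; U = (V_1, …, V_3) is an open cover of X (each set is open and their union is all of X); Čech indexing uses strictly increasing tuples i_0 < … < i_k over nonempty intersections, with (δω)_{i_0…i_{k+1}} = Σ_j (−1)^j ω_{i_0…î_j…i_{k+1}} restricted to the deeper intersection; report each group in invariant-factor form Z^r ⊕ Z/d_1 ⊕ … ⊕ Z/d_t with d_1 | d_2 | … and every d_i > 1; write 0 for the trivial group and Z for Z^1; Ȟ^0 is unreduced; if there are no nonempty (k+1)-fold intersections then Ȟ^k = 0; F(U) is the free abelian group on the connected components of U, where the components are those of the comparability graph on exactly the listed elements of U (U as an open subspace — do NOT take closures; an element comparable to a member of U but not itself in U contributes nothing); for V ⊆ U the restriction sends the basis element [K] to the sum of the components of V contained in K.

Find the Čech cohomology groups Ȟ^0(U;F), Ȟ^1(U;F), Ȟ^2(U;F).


Ȟ^0(U;F) ≅ Z,  Ȟ^1(U;F) ≅ Z^2,  Ȟ^2(U;F) ≅ 0

nerve of the cover:
  V1={{b},{c},{d},{a,b},{a,c},{a,d},{b,c},{b,e},{d,e},{a,d,e}} V2={{d},{a,d},{d,e},{a,d,e}} V3={{a},{d},{e},{a,b},{a,c},{a,d},{a,e},{b,e},{d,e},{a,d,e}}
  V12={{d},{a,d},{d,e},{a,d,e}} V13={{d},{a,b},{a,c},{a,d},{b,e},{d,e},{a,d,e}} V23={{d},{a,d},{d,e},{a,d,e}}
  V123={{d},{a,d},{d,e},{a,d,e}}
components per intersection:
  V1: {{b},{c},{a,b},{a,c},{b,c},{b,e}} {{d},{a,d},{d,e},{a,d,e}}
  V2: {{d},{a,d},{d,e},{a,d,e}}
  V3: {{a},{d},{e},{a,b},{a,c},{a,d},{a,e},{b,e},{d,e},{a,d,e}}
  V12: {{d},{a,d},{d,e},{a,d,e}}
  V13: {{d},{a,d},{d,e},{a,d,e}} {{a,b}} {{a,c}} {{b,e}}
  V23: {{d},{a,d},{d,e},{a,d,e}}
  V123: {{d},{a,d},{d,e},{a,d,e}}
C dims 4,6,1; δ0: rk 3, SNF 1^3; δ1: rk 1, SNF 1^1
Ȟ^0 = (4 − 3) − 0 = 1, so Ȟ^0 ≅ Z
Ȟ^1 = (6 − 1) − 3 = 2, so Ȟ^1 ≅ Z^2
Ȟ^2 = (1 − 0) − 1 = 0, so Ȟ^2 ≅ 0


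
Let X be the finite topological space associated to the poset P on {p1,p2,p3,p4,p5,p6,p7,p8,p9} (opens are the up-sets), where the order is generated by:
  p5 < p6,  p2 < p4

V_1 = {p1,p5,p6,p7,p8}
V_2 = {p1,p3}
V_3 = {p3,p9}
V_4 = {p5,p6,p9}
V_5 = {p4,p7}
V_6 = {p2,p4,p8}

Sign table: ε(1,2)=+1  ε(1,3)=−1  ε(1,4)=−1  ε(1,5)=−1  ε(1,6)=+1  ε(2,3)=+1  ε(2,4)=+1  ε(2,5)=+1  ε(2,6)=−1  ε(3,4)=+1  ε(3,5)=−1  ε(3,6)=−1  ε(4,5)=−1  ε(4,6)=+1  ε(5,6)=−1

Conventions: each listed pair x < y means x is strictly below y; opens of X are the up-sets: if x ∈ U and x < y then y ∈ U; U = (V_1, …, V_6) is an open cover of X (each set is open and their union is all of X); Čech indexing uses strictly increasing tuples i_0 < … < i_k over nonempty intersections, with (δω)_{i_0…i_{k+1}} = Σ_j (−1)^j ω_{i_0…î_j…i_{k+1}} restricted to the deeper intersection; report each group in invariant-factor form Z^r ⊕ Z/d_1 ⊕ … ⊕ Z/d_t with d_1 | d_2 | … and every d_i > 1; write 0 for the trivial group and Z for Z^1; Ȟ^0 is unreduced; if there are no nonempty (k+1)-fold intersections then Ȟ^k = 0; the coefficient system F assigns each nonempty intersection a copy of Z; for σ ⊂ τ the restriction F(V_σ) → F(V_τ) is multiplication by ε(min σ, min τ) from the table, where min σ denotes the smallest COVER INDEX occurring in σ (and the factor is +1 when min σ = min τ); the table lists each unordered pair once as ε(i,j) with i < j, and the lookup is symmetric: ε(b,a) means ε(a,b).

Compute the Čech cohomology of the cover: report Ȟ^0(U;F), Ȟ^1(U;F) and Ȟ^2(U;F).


nerve simplices:
  V12={p1} V14={p5,p6} V15={p7} V16={p8} V23={p3} V34={p9} V56={p4}
C dims 6,7; δ0: rk 6, SNF 1^5·2
degree 0: 6−6−0 = 0 → Ȟ^0 ≅ 0
degree 1: 7−0−6 = 1 plus torsion [2] → Ȟ^1 ≅ Z ⊕ Z/2
degree 2: 0−0−0 = 0 → Ȟ^2 ≅ 0

Ȟ^0 = 0, Ȟ^1 = Z ⊕ Z/2 and Ȟ^2 = 0


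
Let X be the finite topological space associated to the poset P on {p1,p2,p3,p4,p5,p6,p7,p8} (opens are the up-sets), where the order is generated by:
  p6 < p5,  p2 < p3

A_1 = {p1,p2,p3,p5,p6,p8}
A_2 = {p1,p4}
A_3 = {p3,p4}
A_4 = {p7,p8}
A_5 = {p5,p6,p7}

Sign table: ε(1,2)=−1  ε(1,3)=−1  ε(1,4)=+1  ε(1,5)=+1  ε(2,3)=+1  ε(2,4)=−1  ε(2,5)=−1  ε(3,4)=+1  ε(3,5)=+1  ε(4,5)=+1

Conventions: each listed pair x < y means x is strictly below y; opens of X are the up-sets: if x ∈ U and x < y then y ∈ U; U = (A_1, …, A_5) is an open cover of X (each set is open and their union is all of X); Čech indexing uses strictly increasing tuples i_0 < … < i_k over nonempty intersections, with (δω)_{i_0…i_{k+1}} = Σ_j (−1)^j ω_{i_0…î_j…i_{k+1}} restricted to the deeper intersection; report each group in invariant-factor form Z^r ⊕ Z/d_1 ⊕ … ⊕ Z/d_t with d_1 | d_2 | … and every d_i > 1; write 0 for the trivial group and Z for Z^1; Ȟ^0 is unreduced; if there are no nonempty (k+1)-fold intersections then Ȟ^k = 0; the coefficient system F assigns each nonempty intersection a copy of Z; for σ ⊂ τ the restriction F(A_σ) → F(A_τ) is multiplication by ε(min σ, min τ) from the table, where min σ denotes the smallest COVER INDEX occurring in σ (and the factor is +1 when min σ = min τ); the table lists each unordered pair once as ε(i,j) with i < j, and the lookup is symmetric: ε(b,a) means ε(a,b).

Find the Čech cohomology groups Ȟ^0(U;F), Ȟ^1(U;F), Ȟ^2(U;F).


intersection data:
  A12={p1} A13={p3} A14={p8} A15={p5,p6} A23={p4} A45={p7}
C dims 5,6; δ0: rk 4, SNF 1^4
Ȟ^0 = (5 − 4) − 0 = 1, so Ȟ^0 ≅ Z
Ȟ^1 = (6 − 0) − 4 = 2, so Ȟ^1 ≅ Z^2
Ȟ^2 = (0 − 0) − 0 = 0, so Ȟ^2 ≅ 0

Ȟ^0 ≅ Z, Ȟ^1 ≅ Z^2, Ȟ^2 ≅ 0


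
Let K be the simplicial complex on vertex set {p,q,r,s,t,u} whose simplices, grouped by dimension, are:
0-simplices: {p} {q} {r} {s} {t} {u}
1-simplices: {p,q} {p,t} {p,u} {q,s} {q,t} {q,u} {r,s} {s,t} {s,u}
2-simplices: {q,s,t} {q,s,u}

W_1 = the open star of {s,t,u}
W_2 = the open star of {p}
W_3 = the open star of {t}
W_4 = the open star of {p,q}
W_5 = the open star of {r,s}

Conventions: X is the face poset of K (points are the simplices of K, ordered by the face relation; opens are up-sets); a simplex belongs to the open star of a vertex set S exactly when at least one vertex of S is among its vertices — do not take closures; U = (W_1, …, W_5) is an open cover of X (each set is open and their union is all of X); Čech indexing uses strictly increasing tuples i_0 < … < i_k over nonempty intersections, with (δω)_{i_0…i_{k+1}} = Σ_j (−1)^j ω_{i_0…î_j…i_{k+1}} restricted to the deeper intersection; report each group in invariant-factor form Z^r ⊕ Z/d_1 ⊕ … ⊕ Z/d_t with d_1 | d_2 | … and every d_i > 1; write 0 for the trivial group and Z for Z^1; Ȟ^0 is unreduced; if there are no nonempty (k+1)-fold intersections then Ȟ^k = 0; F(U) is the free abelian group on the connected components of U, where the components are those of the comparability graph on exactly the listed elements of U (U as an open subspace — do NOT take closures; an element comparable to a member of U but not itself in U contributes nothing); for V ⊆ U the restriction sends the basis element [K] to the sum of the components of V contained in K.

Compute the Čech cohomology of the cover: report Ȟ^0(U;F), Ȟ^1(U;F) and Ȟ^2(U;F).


nerve of the cover:
  W1={{s},{t},{u},{p,t},{p,u},{q,s},{q,t},{q,u},{r,s},{s,t},{s,u},{q,s,t},{q,s,u}} W2={{p},{p,q},{p,t},{p,u}} W3={{t},{p,t},{q,t},{s,t},{q,s,t}} W4={{p},{q},{p,q},{p,t},{p,u},{q,s},{q,t},{q,u},{q,s,t},{q,s,u}} W5={{r},{s},{q,s},{r,s},{s,t},{s,u},{q,s,t},{q,s,u}}
  W12={{p,t},{p,u}} W13={{t},{p,t},{q,t},{s,t},{q,s,t}} W14={{p,t},{p,u},{q,s},{q,t},{q,u},{q,s,t},{q,s,u}} W15={{s},{q,s},{r,s},{s,t},{s,u},{q,s,t},{q,s,u}} W23={{p,t}} W24={{p},{p,q},{p,t},{p,u}} W34={{p,t},{q,t},{q,s,t}} W35={{s,t},{q,s,t}} W45={{q,s},{q,s,t},{q,s,u}}
  W123={{p,t}} W124={{p,t},{p,u}} W134={{p,t},{q,t},{q,s,t}} W135={{s,t},{q,s,t}} W145={{q,s},{q,s,t},{q,s,u}} W234={{p,t}} W345={{q,s,t}}
  W1234={{p,t}} W1345={{q,s,t}}
components per intersection:
  W1: {{s},{t},{u},{p,t},{p,u},{q,s},{q,t},{q,u},{r,s},{s,t},{s,u},{q,s,t},{q,s,u}}
  W2: {{p},{p,q},{p,t},{p,u}}
  W3: {{t},{p,t},{q,t},{s,t},{q,s,t}}
  W4: {{p},{q},{p,q},{p,t},{p,u},{q,s},{q,t},{q,u},{q,s,t},{q,s,u}}
  W5: {{r},{s},{q,s},{r,s},{s,t},{s,u},{q,s,t},{q,s,u}}
  W12: {{p,t}} {{p,u}}
  W13: {{t},{p,t},{q,t},{s,t},{q,s,t}}
  W14: {{p,t}} {{p,u}} {{q,s},{q,t},{q,u},{q,s,t},{q,s,u}}
  W15: {{s},{q,s},{r,s},{s,t},{s,u},{q,s,t},{q,s,u}}
  W23: {{p,t}}
  W24: {{p},{p,q},{p,t},{p,u}}
  W34: {{p,t}} {{q,t},{q,s,t}}
  W35: {{s,t},{q,s,t}}
  W45: {{q,s},{q,s,t},{q,s,u}}
  W123: {{p,t}}
  W124: {{p,t}} {{p,u}}
  W134: {{p,t}} {{q,t},{q,s,t}}
  W135: {{s,t},{q,s,t}}
  W145: {{q,s},{q,s,t},{q,s,u}}
  W234: {{p,t}}
  W345: {{q,s,t}}
  W1234: {{p,t}}
  W1345: {{q,s,t}}
C dims 5,13,9,2; δ0: rk 4, SNF 1^4; δ1: rk 7, SNF 1^7; δ2: rk 2, SNF 1^2
Ȟ^0 = (5 − 4) − 0 = 1, so Ȟ^0 ≅ Z
Ȟ^1 = (13 − 7) − 4 = 2, so Ȟ^1 ≅ Z^2
Ȟ^2 = (9 − 2) − 7 = 0, so Ȟ^2 ≅ 0

Ȟ^0(U;F) ≅ Z,  Ȟ^1(U;F) ≅ Z^2,  Ȟ^2(U;F) ≅ 0


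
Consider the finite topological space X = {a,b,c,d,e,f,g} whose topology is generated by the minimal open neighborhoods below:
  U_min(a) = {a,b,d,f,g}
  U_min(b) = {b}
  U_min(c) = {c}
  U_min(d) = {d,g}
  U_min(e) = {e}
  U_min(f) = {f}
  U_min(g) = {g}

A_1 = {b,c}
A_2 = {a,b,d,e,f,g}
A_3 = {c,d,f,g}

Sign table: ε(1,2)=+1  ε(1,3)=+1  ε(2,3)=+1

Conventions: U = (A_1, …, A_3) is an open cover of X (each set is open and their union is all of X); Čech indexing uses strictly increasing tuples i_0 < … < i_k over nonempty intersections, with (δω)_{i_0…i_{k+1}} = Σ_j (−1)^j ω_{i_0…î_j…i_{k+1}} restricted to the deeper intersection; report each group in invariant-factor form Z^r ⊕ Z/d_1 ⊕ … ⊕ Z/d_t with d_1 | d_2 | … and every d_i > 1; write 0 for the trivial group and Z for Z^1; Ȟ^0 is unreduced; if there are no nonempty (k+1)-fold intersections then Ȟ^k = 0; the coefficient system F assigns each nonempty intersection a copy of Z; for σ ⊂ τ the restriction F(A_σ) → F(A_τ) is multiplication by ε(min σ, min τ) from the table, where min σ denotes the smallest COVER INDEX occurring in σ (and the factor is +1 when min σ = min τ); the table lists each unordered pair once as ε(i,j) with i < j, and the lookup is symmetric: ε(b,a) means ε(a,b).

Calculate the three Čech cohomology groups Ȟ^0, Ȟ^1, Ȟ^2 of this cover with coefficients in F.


nerve of the cover:
  A12={b} A13={c} A23={d,f,g}
C dims 3,3; δ0: rk 2, SNF 1^2
Ȟ^0 = (3 − 2) − 0 = 1, so Ȟ^0 ≅ Z
Ȟ^1 = (3 − 0) − 2 = 1, so Ȟ^1 ≅ Z
Ȟ^2 = (0 − 0) − 0 = 0, so Ȟ^2 ≅ 0

Ȟ^0 ≅ Z, Ȟ^1 ≅ Z and Ȟ^2 ≅ 0


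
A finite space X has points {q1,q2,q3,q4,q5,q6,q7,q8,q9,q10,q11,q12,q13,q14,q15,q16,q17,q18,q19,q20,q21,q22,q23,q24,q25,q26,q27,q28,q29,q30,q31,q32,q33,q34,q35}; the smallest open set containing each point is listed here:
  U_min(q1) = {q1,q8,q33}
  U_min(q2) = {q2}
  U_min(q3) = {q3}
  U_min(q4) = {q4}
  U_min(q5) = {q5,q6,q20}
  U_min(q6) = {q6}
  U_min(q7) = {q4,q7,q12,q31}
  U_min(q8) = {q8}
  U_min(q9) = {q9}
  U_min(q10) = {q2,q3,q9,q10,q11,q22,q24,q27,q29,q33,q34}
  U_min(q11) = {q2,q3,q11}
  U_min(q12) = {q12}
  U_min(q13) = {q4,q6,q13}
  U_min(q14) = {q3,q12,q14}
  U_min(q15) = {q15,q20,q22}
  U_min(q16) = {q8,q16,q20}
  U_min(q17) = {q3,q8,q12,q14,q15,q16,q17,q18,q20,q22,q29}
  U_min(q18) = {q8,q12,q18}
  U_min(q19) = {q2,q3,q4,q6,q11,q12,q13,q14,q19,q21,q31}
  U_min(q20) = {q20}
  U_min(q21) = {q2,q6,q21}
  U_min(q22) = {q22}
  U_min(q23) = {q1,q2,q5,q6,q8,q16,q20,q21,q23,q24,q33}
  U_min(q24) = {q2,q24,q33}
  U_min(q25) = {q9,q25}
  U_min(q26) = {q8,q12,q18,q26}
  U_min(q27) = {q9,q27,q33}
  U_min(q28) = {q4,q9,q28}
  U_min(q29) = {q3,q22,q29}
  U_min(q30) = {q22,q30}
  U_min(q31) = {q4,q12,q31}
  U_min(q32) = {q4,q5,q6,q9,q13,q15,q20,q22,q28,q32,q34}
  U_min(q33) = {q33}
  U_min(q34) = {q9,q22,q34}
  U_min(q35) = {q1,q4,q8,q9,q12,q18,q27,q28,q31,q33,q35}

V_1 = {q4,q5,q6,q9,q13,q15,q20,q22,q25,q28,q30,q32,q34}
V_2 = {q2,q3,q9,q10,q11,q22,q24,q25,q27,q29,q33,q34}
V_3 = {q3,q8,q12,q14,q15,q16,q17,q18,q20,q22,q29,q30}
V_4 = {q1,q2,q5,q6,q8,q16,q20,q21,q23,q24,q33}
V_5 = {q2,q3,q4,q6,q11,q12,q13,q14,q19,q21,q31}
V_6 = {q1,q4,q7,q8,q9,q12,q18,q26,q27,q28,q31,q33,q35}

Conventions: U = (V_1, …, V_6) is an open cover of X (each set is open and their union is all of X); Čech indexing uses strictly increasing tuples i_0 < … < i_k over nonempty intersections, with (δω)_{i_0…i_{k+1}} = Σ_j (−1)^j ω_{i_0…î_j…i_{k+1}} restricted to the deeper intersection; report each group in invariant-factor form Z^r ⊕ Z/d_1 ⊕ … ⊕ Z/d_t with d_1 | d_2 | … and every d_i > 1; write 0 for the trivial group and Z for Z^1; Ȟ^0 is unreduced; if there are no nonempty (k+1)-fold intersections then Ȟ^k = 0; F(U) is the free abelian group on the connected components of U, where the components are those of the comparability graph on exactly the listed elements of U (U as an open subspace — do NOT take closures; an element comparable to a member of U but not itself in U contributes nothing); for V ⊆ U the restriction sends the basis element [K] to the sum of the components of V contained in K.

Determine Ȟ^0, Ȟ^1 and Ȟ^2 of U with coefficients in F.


cover nerve:
  V12={q9,q22,q25,q34} V13={q15,q20,q22,q30} V14={q5,q6,q20} V15={q4,q6,q13} V16={q4,q9,q28} V23={q3,q22,q29} V24={q2,q24,q33} V25={q2,q3,q11} V26={q9,q27,q33} V34={q8,q16,q20} V35={q3,q12,q14} V36={q8,q12,q18} V45={q2,q6,q21} V46={q1,q8,q33} V56={q4,q12,q31}
  V123={q22} V126={q9} V134={q20} V145={q6} V156={q4} V235={q3} V245={q2} V246={q33} V346={q8} V356={q12}
components per intersection:
  V1: {q4,q5,q6,q9,q13,q15,q20,q22,q25,q28,q30,q32,q34}
  V2: {q2,q3,q9,q10,q11,q22,q24,q25,q27,q29,q33,q34}
  V3: {q3,q8,q12,q14,q15,q16,q17,q18,q20,q22,q29,q30}
  V4: {q1,q2,q5,q6,q8,q16,q20,q21,q23,q24,q33}
  V5: {q2,q3,q4,q6,q11,q12,q13,q14,q19,q21,q31}
  V6: {q1,q4,q7,q8,q9,q12,q18,q26,q27,q28,q31,q33,q35}
  V12: {q9,q22,q25,q34}
  V13: {q15,q20,q22,q30}
  V14: {q5,q6,q20}
  V15: {q4,q6,q13}
  V16: {q4,q9,q28}
  V23: {q3,q22,q29}
  V24: {q2,q24,q33}
  V25: {q2,q3,q11}
  V26: {q9,q27,q33}
  V34: {q8,q16,q20}
  V35: {q3,q12,q14}
  V36: {q8,q12,q18}
  V45: {q2,q6,q21}
  V46: {q1,q8,q33}
  V56: {q4,q12,q31}
  V123: {q22}
  V126: {q9}
  V134: {q20}
  V145: {q6}
  V156: {q4}
  V235: {q3}
  V245: {q2}
  V246: {q33}
  V346: {q8}
  V356: {q12}
C dims 6,15,10; δ0: rk 5, SNF 1^5; δ1: rk 10, SNF 1^9·2
Ȟ^0: (6−5)−0=1 ⇒ Z
Ȟ^1: (15−10)−5=0 ⇒ 0
Ȟ^2: (10−0)−10=0 plus torsion [2] ⇒ Z/2

Ȟ^0 ≅ Z,  Ȟ^1 ≅ 0,  Ȟ^2 ≅ Z/2


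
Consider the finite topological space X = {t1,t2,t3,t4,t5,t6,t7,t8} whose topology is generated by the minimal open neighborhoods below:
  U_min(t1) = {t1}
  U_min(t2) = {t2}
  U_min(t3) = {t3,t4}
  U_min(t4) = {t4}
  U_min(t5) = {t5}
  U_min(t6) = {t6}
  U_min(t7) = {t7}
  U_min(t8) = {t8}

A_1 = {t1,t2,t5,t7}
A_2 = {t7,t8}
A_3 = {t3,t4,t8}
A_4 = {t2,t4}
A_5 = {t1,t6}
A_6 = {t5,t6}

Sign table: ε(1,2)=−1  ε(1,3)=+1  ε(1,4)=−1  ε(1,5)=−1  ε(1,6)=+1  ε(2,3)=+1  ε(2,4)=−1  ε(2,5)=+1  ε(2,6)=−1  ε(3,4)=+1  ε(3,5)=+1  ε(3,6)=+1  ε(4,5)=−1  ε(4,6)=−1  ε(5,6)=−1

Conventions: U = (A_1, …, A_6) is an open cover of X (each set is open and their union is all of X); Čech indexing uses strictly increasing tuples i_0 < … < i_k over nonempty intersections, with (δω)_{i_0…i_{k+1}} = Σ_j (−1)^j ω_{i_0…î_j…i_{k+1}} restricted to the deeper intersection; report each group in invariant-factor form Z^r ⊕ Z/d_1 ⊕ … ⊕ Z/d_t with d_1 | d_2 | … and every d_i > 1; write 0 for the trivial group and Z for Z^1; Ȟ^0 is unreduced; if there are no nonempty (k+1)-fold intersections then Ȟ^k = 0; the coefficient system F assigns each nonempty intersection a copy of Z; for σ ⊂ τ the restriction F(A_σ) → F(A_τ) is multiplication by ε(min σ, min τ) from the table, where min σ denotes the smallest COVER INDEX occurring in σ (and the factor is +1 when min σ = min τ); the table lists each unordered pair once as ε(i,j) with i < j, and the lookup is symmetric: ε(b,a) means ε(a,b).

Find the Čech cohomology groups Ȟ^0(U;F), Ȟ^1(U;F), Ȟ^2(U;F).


Ȟ^0 ≅ Z; Ȟ^1 ≅ Z^2; Ȟ^2 ≅ 0

nonempty intersections:
  A12={t7} A14={t2} A15={t1} A16={t5} A23={t8} A34={t4} A56={t6}
C dims 6,7; δ0: rk 5, SNF 1^5
Ȟ^0: (6−5)−0=1 ⇒ Z
Ȟ^1: (7−0)−5=2 ⇒ Z^2
Ȟ^2: (0−0)−0=0 ⇒ 0


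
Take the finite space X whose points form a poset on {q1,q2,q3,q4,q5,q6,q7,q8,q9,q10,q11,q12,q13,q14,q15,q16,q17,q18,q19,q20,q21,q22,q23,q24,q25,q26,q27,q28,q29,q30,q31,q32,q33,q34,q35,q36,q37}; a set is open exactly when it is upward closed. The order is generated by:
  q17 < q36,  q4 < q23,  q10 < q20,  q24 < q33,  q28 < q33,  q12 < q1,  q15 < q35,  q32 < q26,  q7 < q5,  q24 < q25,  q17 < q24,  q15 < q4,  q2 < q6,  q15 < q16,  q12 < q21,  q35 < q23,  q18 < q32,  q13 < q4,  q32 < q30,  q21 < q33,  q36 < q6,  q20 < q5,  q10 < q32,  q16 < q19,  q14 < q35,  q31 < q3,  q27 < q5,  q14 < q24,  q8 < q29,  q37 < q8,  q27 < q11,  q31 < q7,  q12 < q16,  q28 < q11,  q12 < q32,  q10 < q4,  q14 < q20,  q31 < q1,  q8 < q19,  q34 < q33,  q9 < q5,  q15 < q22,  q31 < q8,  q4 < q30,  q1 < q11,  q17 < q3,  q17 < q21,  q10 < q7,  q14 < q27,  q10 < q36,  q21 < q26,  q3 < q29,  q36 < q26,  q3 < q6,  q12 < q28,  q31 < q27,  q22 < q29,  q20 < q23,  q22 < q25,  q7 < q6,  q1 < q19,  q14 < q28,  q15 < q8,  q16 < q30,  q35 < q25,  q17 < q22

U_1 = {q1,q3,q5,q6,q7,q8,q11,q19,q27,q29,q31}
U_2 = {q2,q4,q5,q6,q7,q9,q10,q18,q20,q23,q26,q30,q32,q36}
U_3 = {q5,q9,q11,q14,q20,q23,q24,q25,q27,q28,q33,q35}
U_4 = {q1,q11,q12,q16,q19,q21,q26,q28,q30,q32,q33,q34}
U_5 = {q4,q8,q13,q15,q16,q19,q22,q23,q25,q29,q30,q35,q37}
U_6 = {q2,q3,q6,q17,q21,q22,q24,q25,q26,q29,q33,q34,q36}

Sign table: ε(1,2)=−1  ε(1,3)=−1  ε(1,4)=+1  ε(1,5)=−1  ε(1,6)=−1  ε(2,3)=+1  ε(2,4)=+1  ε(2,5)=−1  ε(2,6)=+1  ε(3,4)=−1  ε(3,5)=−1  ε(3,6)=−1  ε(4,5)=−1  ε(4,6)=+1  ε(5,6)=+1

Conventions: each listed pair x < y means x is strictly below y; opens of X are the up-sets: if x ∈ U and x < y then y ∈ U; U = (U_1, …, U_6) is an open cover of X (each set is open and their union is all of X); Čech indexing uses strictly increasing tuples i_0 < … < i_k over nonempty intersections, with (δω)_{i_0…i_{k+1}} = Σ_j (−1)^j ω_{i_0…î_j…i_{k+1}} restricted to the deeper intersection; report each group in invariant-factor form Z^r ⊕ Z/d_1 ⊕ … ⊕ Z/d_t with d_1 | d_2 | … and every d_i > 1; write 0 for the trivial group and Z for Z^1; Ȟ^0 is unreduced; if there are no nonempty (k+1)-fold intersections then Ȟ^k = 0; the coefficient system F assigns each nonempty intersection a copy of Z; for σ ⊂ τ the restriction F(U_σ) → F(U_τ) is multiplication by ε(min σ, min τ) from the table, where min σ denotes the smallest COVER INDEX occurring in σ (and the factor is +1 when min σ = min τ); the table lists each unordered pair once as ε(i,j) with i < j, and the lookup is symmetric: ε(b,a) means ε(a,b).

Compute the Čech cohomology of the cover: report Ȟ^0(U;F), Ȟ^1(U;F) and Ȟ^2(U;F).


nerve of the cover:
  U12={q5,q6,q7} U13={q5,q11,q27} U14={q1,q11,q19} U15={q8,q19,q29} U16={q3,q6,q29} U23={q5,q9,q20,q23} U24={q26,q30,q32} U25={q4,q23,q30} U26={q2,q6,q26,q36} U34={q11,q28,q33} U35={q23,q25,q35} U36={q24,q25,q33} U45={q16,q19,q30} U46={q21,q26,q33,q34} U56={q22,q25,q29}
  U123={q5} U126={q6} U134={q11} U145={q19} U156={q29} U235={q23} U245={q30} U246={q26} U346={q33} U356={q25}
C dims 6,15,10; δ0: rk 6, SNF 1^5·2; δ1: rk 9, SNF 1^9
Ȟ^0 = (6 − 6) − 0 = 0, so Ȟ^0 ≅ 0
Ȟ^1 = (15 − 9) − 6 = 0 plus torsion [2], so Ȟ^1 ≅ Z/2
Ȟ^2 = (10 − 0) − 9 = 1, so Ȟ^2 ≅ Z

Ȟ^0 ≅ 0, Ȟ^1 ≅ Z/2, Ȟ^2 ≅ Z


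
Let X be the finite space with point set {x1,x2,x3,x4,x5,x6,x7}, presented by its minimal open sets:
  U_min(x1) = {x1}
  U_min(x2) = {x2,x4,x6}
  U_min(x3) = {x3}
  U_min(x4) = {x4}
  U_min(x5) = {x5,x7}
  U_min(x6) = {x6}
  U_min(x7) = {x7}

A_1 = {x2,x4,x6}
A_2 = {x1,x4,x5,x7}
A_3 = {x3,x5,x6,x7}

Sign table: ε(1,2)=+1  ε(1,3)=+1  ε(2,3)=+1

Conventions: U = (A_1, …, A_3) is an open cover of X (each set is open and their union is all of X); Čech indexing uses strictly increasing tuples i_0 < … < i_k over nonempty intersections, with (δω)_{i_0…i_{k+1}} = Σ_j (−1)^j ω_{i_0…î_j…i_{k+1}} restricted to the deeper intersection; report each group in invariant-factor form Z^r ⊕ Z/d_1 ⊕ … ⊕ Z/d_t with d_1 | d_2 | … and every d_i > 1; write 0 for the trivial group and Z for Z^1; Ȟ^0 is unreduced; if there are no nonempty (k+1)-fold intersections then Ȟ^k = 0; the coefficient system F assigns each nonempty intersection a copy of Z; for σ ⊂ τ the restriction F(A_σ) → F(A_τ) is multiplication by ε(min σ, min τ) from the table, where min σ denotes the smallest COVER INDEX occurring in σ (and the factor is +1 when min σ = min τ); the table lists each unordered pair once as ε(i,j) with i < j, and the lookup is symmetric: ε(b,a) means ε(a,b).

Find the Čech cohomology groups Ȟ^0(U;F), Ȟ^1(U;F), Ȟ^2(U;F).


Ȟ^0 ≅ Z; Ȟ^1 ≅ Z; Ȟ^2 ≅ 0

nonempty intersections:
  A12={x4} A13={x6} A23={x5,x7}
C dims 3,3; δ0: rk 2, SNF 1^2
Ȟ^0: (3−2)−0=1 ⇒ Z
Ȟ^1: (3−0)−2=1 ⇒ Z
Ȟ^2: (0−0)−0=0 ⇒ 0


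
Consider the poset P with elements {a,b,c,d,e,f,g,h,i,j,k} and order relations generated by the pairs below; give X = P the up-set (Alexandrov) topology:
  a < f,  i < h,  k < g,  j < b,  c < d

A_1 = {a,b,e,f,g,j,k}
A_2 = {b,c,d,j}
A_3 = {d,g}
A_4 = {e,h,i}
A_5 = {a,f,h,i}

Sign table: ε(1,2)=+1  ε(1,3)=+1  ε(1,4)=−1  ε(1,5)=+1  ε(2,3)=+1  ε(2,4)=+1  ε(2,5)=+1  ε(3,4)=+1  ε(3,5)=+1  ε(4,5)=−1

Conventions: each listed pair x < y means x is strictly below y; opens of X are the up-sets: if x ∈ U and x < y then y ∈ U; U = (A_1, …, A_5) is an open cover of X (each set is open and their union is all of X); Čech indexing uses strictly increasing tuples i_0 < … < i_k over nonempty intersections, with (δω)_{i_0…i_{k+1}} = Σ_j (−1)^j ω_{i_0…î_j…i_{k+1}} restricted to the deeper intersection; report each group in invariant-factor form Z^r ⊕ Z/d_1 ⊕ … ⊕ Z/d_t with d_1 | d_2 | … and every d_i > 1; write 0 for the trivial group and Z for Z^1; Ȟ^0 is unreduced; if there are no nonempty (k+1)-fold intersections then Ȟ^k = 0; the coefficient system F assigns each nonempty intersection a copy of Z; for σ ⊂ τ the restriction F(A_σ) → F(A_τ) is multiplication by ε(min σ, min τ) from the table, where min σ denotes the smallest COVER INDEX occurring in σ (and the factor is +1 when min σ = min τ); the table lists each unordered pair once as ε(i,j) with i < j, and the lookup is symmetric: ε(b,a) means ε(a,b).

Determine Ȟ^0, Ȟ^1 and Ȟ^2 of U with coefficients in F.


Ȟ^0 = Z,  Ȟ^1 = Z^2,  Ȟ^2 = 0

nonempty intersections:
  A12={b,j} A13={g} A14={e} A15={a,f} A23={d} A45={h,i}
C dims 5,6; δ0: rk 4, SNF 1^4
Ȟ^0: (5−4)−0=1 ⇒ Z
Ȟ^1: (6−0)−4=2 ⇒ Z^2
Ȟ^2: (0−0)−0=0 ⇒ 0
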